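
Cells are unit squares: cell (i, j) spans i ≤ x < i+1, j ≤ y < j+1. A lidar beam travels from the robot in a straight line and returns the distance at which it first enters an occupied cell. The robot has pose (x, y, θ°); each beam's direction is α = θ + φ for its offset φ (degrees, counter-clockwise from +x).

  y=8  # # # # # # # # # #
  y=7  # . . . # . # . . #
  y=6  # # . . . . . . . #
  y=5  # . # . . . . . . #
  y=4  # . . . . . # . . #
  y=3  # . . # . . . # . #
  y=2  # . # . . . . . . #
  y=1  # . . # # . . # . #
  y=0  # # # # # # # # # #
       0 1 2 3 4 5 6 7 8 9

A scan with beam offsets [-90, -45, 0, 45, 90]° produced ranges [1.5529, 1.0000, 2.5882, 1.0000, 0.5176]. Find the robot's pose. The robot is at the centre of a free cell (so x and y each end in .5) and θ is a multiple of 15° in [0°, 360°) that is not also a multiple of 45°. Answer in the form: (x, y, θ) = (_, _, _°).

(x, y, θ) = (8.5, 4.5, 255°)

Candidates: 45 free-cell centres × 16 headings = 720 poses. Raycast each; keep the one whose scan matches to 4 dp.
  (4.5, 5.5, 165°): beam 2 = 2.8868 ≠ 1.0000 ✗
  (2.5, 3.5, 240°): beam 1 = 1.7321 ≠ 1.5529 ✗
  (1.5, 4.5, 300°): beam 1 = 0.5774 ≠ 1.5529 ✗
  …
  (8.5, 4.5, 255°): r_1=1.5529, r_2=1.0000, r_3=2.5882, r_4=1.0000, r_5=0.5176 — all match ✓
Unique over the lattice → pose = (8.5, 4.5, 255°).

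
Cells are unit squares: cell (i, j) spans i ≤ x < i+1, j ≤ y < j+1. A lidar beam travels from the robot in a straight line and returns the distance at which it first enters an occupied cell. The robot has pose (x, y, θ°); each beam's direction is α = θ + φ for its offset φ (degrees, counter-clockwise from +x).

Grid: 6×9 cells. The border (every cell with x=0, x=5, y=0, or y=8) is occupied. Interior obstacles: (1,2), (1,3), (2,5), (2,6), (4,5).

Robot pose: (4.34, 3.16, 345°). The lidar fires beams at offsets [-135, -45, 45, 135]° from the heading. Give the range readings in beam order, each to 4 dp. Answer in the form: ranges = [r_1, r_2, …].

ranges = [3.8567, 1.3200, 0.7621, 2.6800]

beam 1: φ=-135°, α=210°
  direction (-0.8660, -0.5000); cell (4,3); t to first gridline: x 0.3926, y 0.3200 (then +1.1547 / +2.0000)
    (4,2) via y @ 0.3200
    (3,2) via x @ 0.3926
    (2,2) via x @ 1.5473
    (2,1) via y @ 2.3200
    (1,1) via x @ 2.7020
    (0,1) via x @ 3.8567  # hit
  → r_1 = 3.8567
beam 2: φ=-45°, α=300°
  direction (0.5000, -0.8660); cell (4,3); t to first gridline: x 1.3200, y 0.1848 (then +2.0000 / +1.1547)
    (4,2) via y @ 0.1848
    (5,2) via x @ 1.3200  # hit
  → r_2 = 1.3200
beam 3: φ=45°, α=30°
  direction (0.8660, 0.5000); cell (4,3); t to first gridline: x 0.7621, y 1.6800 (then +1.1547 / +2.0000)
    (5,3) via x @ 0.7621  # hit
  → r_3 = 0.7621
beam 4: φ=135°, α=120°
  direction (-0.5000, 0.8660); cell (4,3); t to first gridline: x 0.6800, y 0.9699 (then +2.0000 / +1.1547)
    (3,3) via x @ 0.6800
    (3,4) via y @ 0.9699
    (3,5) via y @ 2.1246
    (2,5) via x @ 2.6800  # hit
  → r_4 = 2.6800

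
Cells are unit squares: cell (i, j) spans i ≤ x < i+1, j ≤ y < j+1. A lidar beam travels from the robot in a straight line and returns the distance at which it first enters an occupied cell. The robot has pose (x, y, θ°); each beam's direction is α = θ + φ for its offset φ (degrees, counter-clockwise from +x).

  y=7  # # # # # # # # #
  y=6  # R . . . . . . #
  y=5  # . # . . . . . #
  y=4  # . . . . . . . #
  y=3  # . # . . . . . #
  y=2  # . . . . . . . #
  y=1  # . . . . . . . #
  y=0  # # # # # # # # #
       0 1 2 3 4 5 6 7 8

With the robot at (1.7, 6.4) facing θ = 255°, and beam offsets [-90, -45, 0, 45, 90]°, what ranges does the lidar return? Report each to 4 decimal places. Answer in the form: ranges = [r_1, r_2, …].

beam 1: φ=-90°, α=165°
  cosα=-0.9659 sinα=0.2588 | (1,6) | tMaxX 0.7247 tMaxY 2.3182 | tΔX 1.0353 tΔY 3.8637
    t=0.7247 [x] (0,6) — stop
  → r_1 = 0.7247
beam 2: φ=-45°, α=210°
  cosα=-0.8660 sinα=-0.5000 | (1,6) | tMaxX 0.8083 tMaxY 0.8000 | tΔX 1.1547 tΔY 2.0000
    t=0.8000 [y] (1,5)
    t=0.8083 [x] (0,5) — stop
  → r_2 = 0.8083
beam 3: φ=0°, α=255°
  cosα=-0.2588 sinα=-0.9659 | (1,6) | tMaxX 2.7046 tMaxY 0.4141 | tΔX 3.8637 tΔY 1.0353
    t=0.4141 [y] (1,5)
    t=1.4494 [y] (1,4)
    t=2.4847 [y] (1,3)
    t=2.7046 [x] (0,3) — stop
  → r_3 = 2.7046
beam 4: φ=45°, α=300°
  cosα=0.5000 sinα=-0.8660 | (1,6) | tMaxX 0.6000 tMaxY 0.4619 | tΔX 2.0000 tΔY 1.1547
    t=0.4619 [y] (1,5)
    t=0.6000 [x] (2,5) — stop
  → r_4 = 0.6000
beam 5: φ=90°, α=345°
  cosα=0.9659 sinα=-0.2588 | (1,6) | tMaxX 0.3106 tMaxY 1.5455 | tΔX 1.0353 tΔY 3.8637
    t=0.3106 [x] (2,6)
    t=1.3459 [x] (3,6)
    t=1.5455 [y] (3,5)
    t=2.3811 [x] (4,5)
    t=3.4164 [x] (5,5)
    t=4.4517 [x] (6,5)
    t=5.4092 [y] (6,4)
    t=5.4870 [x] (7,4)
    t=6.5222 [x] (8,4) — stop
  → r_5 = 6.5222

ranges = [0.7247, 0.8083, 2.7046, 0.6000, 6.5222]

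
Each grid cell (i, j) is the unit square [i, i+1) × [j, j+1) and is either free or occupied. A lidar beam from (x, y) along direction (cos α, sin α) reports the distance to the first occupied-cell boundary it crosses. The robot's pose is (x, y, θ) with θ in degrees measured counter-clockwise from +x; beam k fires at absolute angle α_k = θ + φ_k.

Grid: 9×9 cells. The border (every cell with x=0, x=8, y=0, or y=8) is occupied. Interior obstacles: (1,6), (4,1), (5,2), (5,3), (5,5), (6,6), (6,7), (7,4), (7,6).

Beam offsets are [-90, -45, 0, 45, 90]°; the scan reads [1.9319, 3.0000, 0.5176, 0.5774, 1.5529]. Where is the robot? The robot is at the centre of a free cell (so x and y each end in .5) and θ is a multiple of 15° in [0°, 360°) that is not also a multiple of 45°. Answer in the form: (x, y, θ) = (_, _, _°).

Enumerate (i+0.5, j+0.5, θ) over the 40 free cells and 16 admissible headings. For each, cast all 5 beams and compare to the given ranges.
  (3.5, 5.5, 30°): beam 1 = 3.0000 ≠ 1.9319 ✗
  (4.5, 4.5, 75°): beam 1 = 3.6235 ≠ 1.9319 ✗
  (7.5, 3.5, 330°): beam 1 = 2.8868 ≠ 1.9319 ✗
  (7.5, 2.5, 120°): beam 1 = 0.5774 ≠ 1.9319 ✗
  …
  (6.5, 4.5, 345°): r_1=1.9319, r_2=3.0000, r_3=0.5176, r_4=0.5774, r_5=1.5529 — all match ✓
No second candidate reproduces the full scan.

(x, y, θ) = (6.5, 4.5, 345°)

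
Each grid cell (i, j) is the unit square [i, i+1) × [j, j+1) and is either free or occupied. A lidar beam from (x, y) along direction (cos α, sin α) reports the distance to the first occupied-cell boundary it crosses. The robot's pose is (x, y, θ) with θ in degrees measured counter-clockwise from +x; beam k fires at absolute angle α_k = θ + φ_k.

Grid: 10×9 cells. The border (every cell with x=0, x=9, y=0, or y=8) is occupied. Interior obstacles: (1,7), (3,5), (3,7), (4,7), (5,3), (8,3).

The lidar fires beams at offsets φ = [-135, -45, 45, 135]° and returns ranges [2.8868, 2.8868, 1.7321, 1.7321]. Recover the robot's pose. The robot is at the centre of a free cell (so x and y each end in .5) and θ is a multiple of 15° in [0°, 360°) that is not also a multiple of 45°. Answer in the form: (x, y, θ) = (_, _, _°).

(x, y, θ) = (6.5, 6.5, 15°)

Candidates: 50 free-cell centres × 16 headings = 800 poses. Raycast each; keep the one whose scan matches to 4 dp.
  (5.5, 4.5, 195°): beam 1 = 4.0415 ≠ 2.8868 ✗
  (2.5, 4.5, 195°): beam 1 = 1.0000 ≠ 2.8868 ✗
  (6.5, 6.5, 285°): beam 1 = 1.7321 ≠ 2.8868 ✗
  (8.5, 5.5, 330°): beam 1 = 7.7646 ≠ 2.8868 ✗
  (1.5, 3.5, 195°): beam 1 = 4.0415 ≠ 2.8868 ✗
  …
  (6.5, 6.5, 15°): r_1=2.8868, r_2=2.8868, r_3=1.7321, r_4=1.7321 — all match ✓
Only this pose fits every beam.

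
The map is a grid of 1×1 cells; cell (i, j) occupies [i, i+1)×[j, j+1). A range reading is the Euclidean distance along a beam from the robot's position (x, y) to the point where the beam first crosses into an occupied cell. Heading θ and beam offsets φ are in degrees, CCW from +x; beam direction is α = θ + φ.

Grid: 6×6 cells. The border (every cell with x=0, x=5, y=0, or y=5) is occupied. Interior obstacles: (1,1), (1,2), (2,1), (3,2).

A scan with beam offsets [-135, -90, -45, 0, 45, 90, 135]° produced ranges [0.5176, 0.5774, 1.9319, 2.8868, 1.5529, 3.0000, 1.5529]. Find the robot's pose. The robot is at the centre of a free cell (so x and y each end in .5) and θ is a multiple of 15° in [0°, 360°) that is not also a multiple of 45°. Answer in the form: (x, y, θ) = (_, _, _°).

(x, y, θ) = (3.5, 4.5, 210°)

Candidates: 12 free-cell centres × 16 headings = 192 poses. Raycast each; keep the one whose scan matches to 4 dp.
  (2.5, 4.5, 15°): beam 1 = 1.7321 ≠ 0.5176 ✗
  (4.5, 1.5, 60°): beam 3 = 0.5176 ≠ 1.9319 ✗
  (4.5, 2.5, 120°): beam 5 = 0.5176 ≠ 1.5529 ✗
  (2.5, 2.5, 150°): beam 2 = 2.8868 ≠ 0.5774 ✗
  …
  (3.5, 4.5, 210°): r_1=0.5176, r_2=0.5774, r_3=1.9319, r_4=2.8868, r_5=1.5529, r_6=3.0000, r_7=1.5529 — all match ✓
Only this pose fits every beam.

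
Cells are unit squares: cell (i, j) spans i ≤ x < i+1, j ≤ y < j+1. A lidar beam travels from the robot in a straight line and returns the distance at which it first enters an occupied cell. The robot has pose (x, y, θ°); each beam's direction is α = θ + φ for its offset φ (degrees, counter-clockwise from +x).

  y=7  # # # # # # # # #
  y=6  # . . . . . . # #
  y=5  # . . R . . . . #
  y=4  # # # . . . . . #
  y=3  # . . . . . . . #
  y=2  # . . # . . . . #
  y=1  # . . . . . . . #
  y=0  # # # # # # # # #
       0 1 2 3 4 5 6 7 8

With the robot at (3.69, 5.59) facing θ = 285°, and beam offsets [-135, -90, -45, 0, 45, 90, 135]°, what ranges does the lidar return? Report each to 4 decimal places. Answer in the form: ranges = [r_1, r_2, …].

beam 1: φ=-135°, α=150°
  dir = (cos 150°, sin 150°) = (-0.8660, 0.5000); from cell (3,5)
  next x-line at t=0.7967, next y-line at t=0.8200; Δt_x=1.1547, Δt_y=2.0000
    x: enter (2,5) at t=0.7967
    y: enter (2,6) at t=0.8200
    x: enter (1,6) at t=1.9514
    y: enter (1,7) at t=2.8200 ← occupied
  → r_1 = 2.8200
beam 2: φ=-90°, α=195°
  dir = (cos 195°, sin 195°) = (-0.9659, -0.2588); from cell (3,5)
  next x-line at t=0.7143, next y-line at t=2.2796; Δt_x=1.0353, Δt_y=3.8637
    x: enter (2,5) at t=0.7143
    x: enter (1,5) at t=1.7496
    y: enter (1,4) at t=2.2796 ← occupied
  → r_2 = 2.2796
beam 3: φ=-45°, α=240°
  dir = (cos 240°, sin 240°) = (-0.5000, -0.8660); from cell (3,5)
  next x-line at t=1.3800, next y-line at t=0.6813; Δt_x=2.0000, Δt_y=1.1547
    y: enter (3,4) at t=0.6813
    x: enter (2,4) at t=1.3800 ← occupied
  → r_3 = 1.3800
beam 4: φ=0°, α=285°
  dir = (cos 285°, sin 285°) = (0.2588, -0.9659); from cell (3,5)
  next x-line at t=1.1977, next y-line at t=0.6108; Δt_x=3.8637, Δt_y=1.0353
    y: enter (3,4) at t=0.6108
    x: enter (4,4) at t=1.1977
    y: enter (4,3) at t=1.6461
    y: enter (4,2) at t=2.6814
    y: enter (4,1) at t=3.7166
    y: enter (4,0) at t=4.7519 ← occupied
  → r_4 = 4.7519
beam 5: φ=45°, α=330°
  dir = (cos 330°, sin 330°) = (0.8660, -0.5000); from cell (3,5)
  next x-line at t=0.3580, next y-line at t=1.1800; Δt_x=1.1547, Δt_y=2.0000
    x: enter (4,5) at t=0.3580
    y: enter (4,4) at t=1.1800
    x: enter (5,4) at t=1.5127
    x: enter (6,4) at t=2.6674
    y: enter (6,3) at t=3.1800
    x: enter (7,3) at t=3.8221
    x: enter (8,3) at t=4.9768 ← occupied
  → r_5 = 4.9768
beam 6: φ=90°, α=15°
  dir = (cos 15°, sin 15°) = (0.9659, 0.2588); from cell (3,5)
  next x-line at t=0.3209, next y-line at t=1.5841; Δt_x=1.0353, Δt_y=3.8637
    x: enter (4,5) at t=0.3209
    x: enter (5,5) at t=1.3562
    y: enter (5,6) at t=1.5841
    x: enter (6,6) at t=2.3915
    x: enter (7,6) at t=3.4268 ← occupied
  → r_6 = 3.4268
beam 7: φ=135°, α=60°
  dir = (cos 60°, sin 60°) = (0.5000, 0.8660); from cell (3,5)
  next x-line at t=0.6200, next y-line at t=0.4734; Δt_x=2.0000, Δt_y=1.1547
    y: enter (3,6) at t=0.4734
    x: enter (4,6) at t=0.6200
    y: enter (4,7) at t=1.6281 ← occupied
  → r_7 = 1.6281

ranges = [2.8200, 2.2796, 1.3800, 4.7519, 4.9768, 3.4268, 1.6281]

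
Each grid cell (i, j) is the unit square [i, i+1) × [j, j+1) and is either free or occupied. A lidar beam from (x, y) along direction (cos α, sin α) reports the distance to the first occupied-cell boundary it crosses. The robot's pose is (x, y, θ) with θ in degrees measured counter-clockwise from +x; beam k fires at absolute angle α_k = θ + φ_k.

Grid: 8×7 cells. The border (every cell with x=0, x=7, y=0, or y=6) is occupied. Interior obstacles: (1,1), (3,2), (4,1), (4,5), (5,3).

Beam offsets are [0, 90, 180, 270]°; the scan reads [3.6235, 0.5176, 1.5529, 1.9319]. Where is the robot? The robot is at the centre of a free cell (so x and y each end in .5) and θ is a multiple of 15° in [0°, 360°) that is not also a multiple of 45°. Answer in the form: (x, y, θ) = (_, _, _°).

(x, y, θ) = (6.5, 4.5, 255°)

Enumerate (i+0.5, j+0.5, θ) over the 25 free cells and 16 admissible headings. For each, cast all 4 beams and compare to the given ranges.
  (6.5, 4.5, 30°): beam 1 = 0.5774 ≠ 3.6235 ✗
  (1.5, 3.5, 255°): beam 1 = 1.5529 ≠ 3.6235 ✗
  (1.5, 5.5, 240°): beam 1 = 1.0000 ≠ 3.6235 ✗
  …
  (6.5, 4.5, 255°): r_1=3.6235, r_2=0.5176, r_3=1.5529, r_4=1.9319 — all match ✓
Only this pose fits every beam.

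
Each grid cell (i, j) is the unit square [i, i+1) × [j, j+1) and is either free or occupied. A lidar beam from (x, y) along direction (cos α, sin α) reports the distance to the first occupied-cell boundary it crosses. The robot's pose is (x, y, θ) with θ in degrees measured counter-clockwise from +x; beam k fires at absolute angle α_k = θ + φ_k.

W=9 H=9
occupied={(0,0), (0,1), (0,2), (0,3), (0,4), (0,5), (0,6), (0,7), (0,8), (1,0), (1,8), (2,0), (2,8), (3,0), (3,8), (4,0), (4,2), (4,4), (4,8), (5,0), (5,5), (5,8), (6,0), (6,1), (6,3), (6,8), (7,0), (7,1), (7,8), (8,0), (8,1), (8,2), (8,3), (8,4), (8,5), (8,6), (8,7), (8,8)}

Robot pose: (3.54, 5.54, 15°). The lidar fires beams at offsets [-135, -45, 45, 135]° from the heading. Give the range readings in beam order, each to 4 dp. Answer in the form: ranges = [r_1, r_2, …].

beam 1: φ=-135°, α=240°
  dir = (cos 240°, sin 240°) = (-0.5000, -0.8660); from cell (3,5)
  next x-line at t=1.0800, next y-line at t=0.6235; Δt_x=2.0000, Δt_y=1.1547
    y: enter (3,4) at t=0.6235
    x: enter (2,4) at t=1.0800
    y: enter (2,3) at t=1.7782
    y: enter (2,2) at t=2.9329
    x: enter (1,2) at t=3.0800
    y: enter (1,1) at t=4.0876
    x: enter (0,1) at t=5.0800 ← occupied
  → r_1 = 5.0800
beam 2: φ=-45°, α=330°
  dir = (cos 330°, sin 330°) = (0.8660, -0.5000); from cell (3,5)
  next x-line at t=0.5312, next y-line at t=1.0800; Δt_x=1.1547, Δt_y=2.0000
    x: enter (4,5) at t=0.5312
    y: enter (4,4) at t=1.0800 ← occupied
  → r_2 = 1.0800
beam 3: φ=45°, α=60°
  dir = (cos 60°, sin 60°) = (0.5000, 0.8660); from cell (3,5)
  next x-line at t=0.9200, next y-line at t=0.5312; Δt_x=2.0000, Δt_y=1.1547
    y: enter (3,6) at t=0.5312
    x: enter (4,6) at t=0.9200
    y: enter (4,7) at t=1.6859
    y: enter (4,8) at t=2.8406 ← occupied
  → r_3 = 2.8406
beam 4: φ=135°, α=150°
  dir = (cos 150°, sin 150°) = (-0.8660, 0.5000); from cell (3,5)
  next x-line at t=0.6235, next y-line at t=0.9200; Δt_x=1.1547, Δt_y=2.0000
    x: enter (2,5) at t=0.6235
    y: enter (2,6) at t=0.9200
    x: enter (1,6) at t=1.7782
    y: enter (1,7) at t=2.9200
    x: enter (0,7) at t=2.9329 ← occupied
  → r_4 = 2.9329

ranges = [5.0800, 1.0800, 2.8406, 2.9329]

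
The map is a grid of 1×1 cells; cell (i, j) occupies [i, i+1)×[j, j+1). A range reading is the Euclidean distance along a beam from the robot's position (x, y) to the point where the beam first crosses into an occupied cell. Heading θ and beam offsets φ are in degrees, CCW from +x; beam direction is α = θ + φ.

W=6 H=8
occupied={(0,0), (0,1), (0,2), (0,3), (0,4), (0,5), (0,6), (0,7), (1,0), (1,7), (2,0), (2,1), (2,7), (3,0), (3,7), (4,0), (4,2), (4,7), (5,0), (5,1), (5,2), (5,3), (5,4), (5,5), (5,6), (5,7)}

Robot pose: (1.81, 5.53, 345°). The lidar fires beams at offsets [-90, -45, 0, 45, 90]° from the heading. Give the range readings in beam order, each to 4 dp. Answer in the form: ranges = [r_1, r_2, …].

ranges = [3.1296, 5.2308, 3.3025, 2.9400, 1.5219]

beam 1: φ=-90°, α=255°
  direction (-0.2588, -0.9659); cell (1,5); t to first gridline: x 3.1296, y 0.5487 (then +3.8637 / +1.0353)
    (1,4) via y @ 0.5487
    (1,3) via y @ 1.5840
    (1,2) via y @ 2.6192
    (0,2) via x @ 3.1296  # hit
  → r_1 = 3.1296
beam 2: φ=-45°, α=300°
  direction (0.5000, -0.8660); cell (1,5); t to first gridline: x 0.3800, y 0.6120 (then +2.0000 / +1.1547)
    (2,5) via x @ 0.3800
    (2,4) via y @ 0.6120
    (2,3) via y @ 1.7667
    (3,3) via x @ 2.3800
    (3,2) via y @ 2.9214
    (3,1) via y @ 4.0761
    (4,1) via x @ 4.3800
    (4,0) via y @ 5.2308  # hit
  → r_2 = 5.2308
beam 3: φ=0°, α=345°
  direction (0.9659, -0.2588); cell (1,5); t to first gridline: x 0.1967, y 2.0478 (then +1.0353 / +3.8637)
    (2,5) via x @ 0.1967
    (3,5) via x @ 1.2320
    (3,4) via y @ 2.0478
    (4,4) via x @ 2.2673
    (5,4) via x @ 3.3025  # hit
  → r_3 = 3.3025
beam 4: φ=45°, α=30°
  direction (0.8660, 0.5000); cell (1,5); t to first gridline: x 0.2194, y 0.9400 (then +1.1547 / +2.0000)
    (2,5) via x @ 0.2194
    (2,6) via y @ 0.9400
    (3,6) via x @ 1.3741
    (4,6) via x @ 2.5288
    (4,7) via y @ 2.9400  # hit
  → r_4 = 2.9400
beam 5: φ=90°, α=75°
  direction (0.2588, 0.9659); cell (1,5); t to first gridline: x 0.7341, y 0.4866 (then +3.8637 / +1.0353)
    (1,6) via y @ 0.4866
    (2,6) via x @ 0.7341
    (2,7) via y @ 1.5219  # hit
  → r_5 = 1.5219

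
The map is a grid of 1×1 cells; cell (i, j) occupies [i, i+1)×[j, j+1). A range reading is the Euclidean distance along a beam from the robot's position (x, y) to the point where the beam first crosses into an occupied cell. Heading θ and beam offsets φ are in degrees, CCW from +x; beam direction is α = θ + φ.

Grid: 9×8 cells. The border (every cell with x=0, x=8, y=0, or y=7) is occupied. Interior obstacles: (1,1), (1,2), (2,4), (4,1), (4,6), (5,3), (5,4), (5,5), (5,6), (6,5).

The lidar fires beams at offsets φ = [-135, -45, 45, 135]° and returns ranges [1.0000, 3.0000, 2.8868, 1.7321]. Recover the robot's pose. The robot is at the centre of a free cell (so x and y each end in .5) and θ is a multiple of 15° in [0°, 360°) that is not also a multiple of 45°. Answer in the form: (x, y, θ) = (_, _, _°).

The pose lattice has 32·16 = 512 candidates. Test each by forward raycasting.
  (2.5, 6.5, 105°): beam 1 = 2.8868 ≠ 1.0000 ✗
  (3.5, 1.5, 255°): beam 1 = 2.8868 ≠ 1.0000 ✗
  (3.5, 4.5, 60°): beam 1 = 2.5882 ≠ 1.0000 ✗
  (7.5, 5.5, 330°): beam 1 = 0.5176 ≠ 1.0000 ✗
  …
  (3.5, 2.5, 105°): r_1=1.0000, r_2=3.0000, r_3=2.8868, r_4=1.7321 — all match ✓
Unique over the lattice → pose = (3.5, 2.5, 105°).

(x, y, θ) = (3.5, 2.5, 105°)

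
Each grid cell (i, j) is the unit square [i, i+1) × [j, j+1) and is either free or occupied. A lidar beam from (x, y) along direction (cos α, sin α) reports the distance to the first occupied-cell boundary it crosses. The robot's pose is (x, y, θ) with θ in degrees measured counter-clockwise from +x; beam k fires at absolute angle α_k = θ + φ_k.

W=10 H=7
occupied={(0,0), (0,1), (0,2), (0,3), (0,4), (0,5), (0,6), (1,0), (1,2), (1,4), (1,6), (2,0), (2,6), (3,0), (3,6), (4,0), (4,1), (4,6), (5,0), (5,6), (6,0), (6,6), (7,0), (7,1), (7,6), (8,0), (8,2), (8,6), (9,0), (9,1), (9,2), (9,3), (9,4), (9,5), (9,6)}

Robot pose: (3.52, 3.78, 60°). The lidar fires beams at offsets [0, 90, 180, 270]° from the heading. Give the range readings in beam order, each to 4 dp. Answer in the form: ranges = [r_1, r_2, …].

ranges = [2.5634, 1.7551, 3.2101, 4.0184]

beam 1: φ=0°, α=60°
  direction (0.5000, 0.8660); cell (3,3); t to first gridline: x 0.9600, y 0.2540 (then +2.0000 / +1.1547)
    (3,4) via y @ 0.2540
    (4,4) via x @ 0.9600
    (4,5) via y @ 1.4087
    (4,6) via y @ 2.5634  # hit
  → r_1 = 2.5634
beam 2: φ=90°, α=150°
  direction (-0.8660, 0.5000); cell (3,3); t to first gridline: x 0.6004, y 0.4400 (then +1.1547 / +2.0000)
    (3,4) via y @ 0.4400
    (2,4) via x @ 0.6004
    (1,4) via x @ 1.7551  # hit
  → r_2 = 1.7551
beam 3: φ=180°, α=240°
  direction (-0.5000, -0.8660); cell (3,3); t to first gridline: x 1.0400, y 0.9007 (then +2.0000 / +1.1547)
    (3,2) via y @ 0.9007
    (2,2) via x @ 1.0400
    (2,1) via y @ 2.0554
    (1,1) via x @ 3.0400
    (1,0) via y @ 3.2101  # hit
  → r_3 = 3.2101
beam 4: φ=270°, α=330°
  direction (0.8660, -0.5000); cell (3,3); t to first gridline: x 0.5543, y 1.5600 (then +1.1547 / +2.0000)
    (4,3) via x @ 0.5543
    (4,2) via y @ 1.5600
    (5,2) via x @ 1.7090
    (6,2) via x @ 2.8637
    (6,1) via y @ 3.5600
    (7,1) via x @ 4.0184  # hit
  → r_4 = 4.0184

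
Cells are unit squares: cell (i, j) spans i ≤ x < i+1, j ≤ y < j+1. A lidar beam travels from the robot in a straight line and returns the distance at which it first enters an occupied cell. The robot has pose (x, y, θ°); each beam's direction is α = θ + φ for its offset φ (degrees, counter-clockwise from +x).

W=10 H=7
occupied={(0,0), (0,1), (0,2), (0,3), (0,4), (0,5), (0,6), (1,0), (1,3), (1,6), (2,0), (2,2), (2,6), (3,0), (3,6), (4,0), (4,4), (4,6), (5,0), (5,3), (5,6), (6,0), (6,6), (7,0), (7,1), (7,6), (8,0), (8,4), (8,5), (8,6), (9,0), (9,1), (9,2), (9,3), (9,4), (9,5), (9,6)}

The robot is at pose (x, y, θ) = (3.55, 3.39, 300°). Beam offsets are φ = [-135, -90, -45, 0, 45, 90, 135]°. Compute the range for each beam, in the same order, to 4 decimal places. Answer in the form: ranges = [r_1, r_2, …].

beam 1: φ=-135°, α=165°
  d=(-0.9659,0.2588)  start (3,3)  tX=0.5694 tY=2.3569  stride 1/|dx|=1.0353 1/|dy|=3.8637
    cross x-line → (2,3), t=0.5694
    cross x-line → (1,3), t=1.6047 (wall)
  → r_1 = 1.6047
beam 2: φ=-90°, α=210°
  d=(-0.8660,-0.5000)  start (3,3)  tX=0.6351 tY=0.7800  stride 1/|dx|=1.1547 1/|dy|=2.0000
    cross x-line → (2,3), t=0.6351
    cross y-line → (2,2), t=0.7800 (wall)
  → r_2 = 0.7800
beam 3: φ=-45°, α=255°
  d=(-0.2588,-0.9659)  start (3,3)  tX=2.1250 tY=0.4038  stride 1/|dx|=3.8637 1/|dy|=1.0353
    cross y-line → (3,2), t=0.4038
    cross y-line → (3,1), t=1.4390
    cross x-line → (2,1), t=2.1250
    cross y-line → (2,0), t=2.4743 (wall)
  → r_3 = 2.4743
beam 4: φ=0°, α=300°
  d=(0.5000,-0.8660)  start (3,3)  tX=0.9000 tY=0.4503  stride 1/|dx|=2.0000 1/|dy|=1.1547
    cross y-line → (3,2), t=0.4503
    cross x-line → (4,2), t=0.9000
    cross y-line → (4,1), t=1.6050
    cross y-line → (4,0), t=2.7597 (wall)
  → r_4 = 2.7597
beam 5: φ=45°, α=345°
  d=(0.9659,-0.2588)  start (3,3)  tX=0.4659 tY=1.5068  stride 1/|dx|=1.0353 1/|dy|=3.8637
    cross x-line → (4,3), t=0.4659
    cross x-line → (5,3), t=1.5012 (wall)
  → r_5 = 1.5012
beam 6: φ=90°, α=30°
  d=(0.8660,0.5000)  start (3,3)  tX=0.5196 tY=1.2200  stride 1/|dx|=1.1547 1/|dy|=2.0000
    cross x-line → (4,3), t=0.5196
    cross y-line → (4,4), t=1.2200 (wall)
  → r_6 = 1.2200
beam 7: φ=135°, α=75°
  d=(0.2588,0.9659)  start (3,3)  tX=1.7387 tY=0.6315  stride 1/|dx|=3.8637 1/|dy|=1.0353
    cross y-line → (3,4), t=0.6315
    cross y-line → (3,5), t=1.6668
    cross x-line → (4,5), t=1.7387
    cross y-line → (4,6), t=2.7021 (wall)
  → r_7 = 2.7021

ranges = [1.6047, 0.7800, 2.4743, 2.7597, 1.5012, 1.2200, 2.7021]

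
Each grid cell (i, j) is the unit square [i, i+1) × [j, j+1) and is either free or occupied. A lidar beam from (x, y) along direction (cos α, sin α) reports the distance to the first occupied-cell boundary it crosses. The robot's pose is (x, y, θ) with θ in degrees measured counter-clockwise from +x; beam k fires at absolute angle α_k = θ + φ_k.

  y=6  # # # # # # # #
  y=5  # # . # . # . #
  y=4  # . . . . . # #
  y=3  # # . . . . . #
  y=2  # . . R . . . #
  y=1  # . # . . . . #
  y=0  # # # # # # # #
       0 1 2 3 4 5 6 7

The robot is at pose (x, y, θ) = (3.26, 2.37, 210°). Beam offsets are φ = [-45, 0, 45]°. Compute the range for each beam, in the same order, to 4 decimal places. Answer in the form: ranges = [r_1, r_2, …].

ranges = [2.3397, 0.7400, 1.0046]

beam 1: φ=-45°, α=165°
  direction (-0.9659, 0.2588); cell (3,2); t to first gridline: x 0.2692, y 2.4341 (then +1.0353 / +3.8637)
    (2,2) via x @ 0.2692
    (1,2) via x @ 1.3044
    (0,2) via x @ 2.3397  # hit
  → r_1 = 2.3397
beam 2: φ=0°, α=210°
  direction (-0.8660, -0.5000); cell (3,2); t to first gridline: x 0.3002, y 0.7400 (then +1.1547 / +2.0000)
    (2,2) via x @ 0.3002
    (2,1) via y @ 0.7400  # hit
  → r_2 = 0.7400
beam 3: φ=45°, α=255°
  direction (-0.2588, -0.9659); cell (3,2); t to first gridline: x 1.0046, y 0.3831 (then +3.8637 / +1.0353)
    (3,1) via y @ 0.3831
    (2,1) via x @ 1.0046  # hit
  → r_3 = 1.0046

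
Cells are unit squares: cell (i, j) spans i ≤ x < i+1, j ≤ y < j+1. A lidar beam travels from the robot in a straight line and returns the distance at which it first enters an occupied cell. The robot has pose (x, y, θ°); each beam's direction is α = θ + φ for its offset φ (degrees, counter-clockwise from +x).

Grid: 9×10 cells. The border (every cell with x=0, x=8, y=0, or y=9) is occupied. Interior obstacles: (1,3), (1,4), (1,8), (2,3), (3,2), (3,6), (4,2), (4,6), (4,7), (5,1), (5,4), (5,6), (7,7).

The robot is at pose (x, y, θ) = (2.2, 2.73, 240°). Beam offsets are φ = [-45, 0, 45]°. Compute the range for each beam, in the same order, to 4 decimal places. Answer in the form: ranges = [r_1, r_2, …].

beam 1: φ=-45°, α=195°
  cosα=-0.9659 sinα=-0.2588 | (2,2) | tMaxX 0.2071 tMaxY 2.8205 | tΔX 1.0353 tΔY 3.8637
    t=0.2071 [x] (1,2)
    t=1.2423 [x] (0,2) — stop
  → r_1 = 1.2423
beam 2: φ=0°, α=240°
  cosα=-0.5000 sinα=-0.8660 | (2,2) | tMaxX 0.4000 tMaxY 0.8429 | tΔX 2.0000 tΔY 1.1547
    t=0.4000 [x] (1,2)
    t=0.8429 [y] (1,1)
    t=1.9976 [y] (1,0) — stop
  → r_2 = 1.9976
beam 3: φ=45°, α=285°
  cosα=0.2588 sinα=-0.9659 | (2,2) | tMaxX 3.0910 tMaxY 0.7558 | tΔX 3.8637 tΔY 1.0353
    t=0.7558 [y] (2,1)
    t=1.7910 [y] (2,0) — stop
  → r_3 = 1.7910

ranges = [1.2423, 1.9976, 1.7910]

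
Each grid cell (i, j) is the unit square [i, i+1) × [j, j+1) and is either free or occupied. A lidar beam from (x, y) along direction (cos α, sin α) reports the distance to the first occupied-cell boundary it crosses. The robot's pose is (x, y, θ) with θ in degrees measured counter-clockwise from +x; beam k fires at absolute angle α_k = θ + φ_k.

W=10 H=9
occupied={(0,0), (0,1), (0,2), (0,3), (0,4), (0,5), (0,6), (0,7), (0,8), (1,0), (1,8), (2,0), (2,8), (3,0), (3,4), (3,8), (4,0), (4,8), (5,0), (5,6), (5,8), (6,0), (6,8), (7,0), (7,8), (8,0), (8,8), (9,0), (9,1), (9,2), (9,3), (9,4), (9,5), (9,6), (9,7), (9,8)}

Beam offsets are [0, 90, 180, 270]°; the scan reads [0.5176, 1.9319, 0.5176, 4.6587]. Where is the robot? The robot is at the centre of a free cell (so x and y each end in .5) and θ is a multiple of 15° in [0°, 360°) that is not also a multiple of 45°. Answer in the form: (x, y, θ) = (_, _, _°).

The pose lattice has 54·16 = 864 candidates. Test each by forward raycasting.
  (7.5, 3.5, 30°): beam 1 = 1.7321 ≠ 0.5176 ✗
  (5.5, 2.5, 30°): beam 1 = 4.0415 ≠ 0.5176 ✗
  (2.5, 5.5, 210°): beam 1 = 1.7321 ≠ 0.5176 ✗
  (5.5, 1.5, 75°): beam 1 = 6.7293 ≠ 0.5176 ✗
  …
  (5.5, 7.5, 285°): r_1=0.5176, r_2=1.9319, r_3=0.5176, r_4=4.6587 — all match ✓
Only this pose fits every beam.

(x, y, θ) = (5.5, 7.5, 285°)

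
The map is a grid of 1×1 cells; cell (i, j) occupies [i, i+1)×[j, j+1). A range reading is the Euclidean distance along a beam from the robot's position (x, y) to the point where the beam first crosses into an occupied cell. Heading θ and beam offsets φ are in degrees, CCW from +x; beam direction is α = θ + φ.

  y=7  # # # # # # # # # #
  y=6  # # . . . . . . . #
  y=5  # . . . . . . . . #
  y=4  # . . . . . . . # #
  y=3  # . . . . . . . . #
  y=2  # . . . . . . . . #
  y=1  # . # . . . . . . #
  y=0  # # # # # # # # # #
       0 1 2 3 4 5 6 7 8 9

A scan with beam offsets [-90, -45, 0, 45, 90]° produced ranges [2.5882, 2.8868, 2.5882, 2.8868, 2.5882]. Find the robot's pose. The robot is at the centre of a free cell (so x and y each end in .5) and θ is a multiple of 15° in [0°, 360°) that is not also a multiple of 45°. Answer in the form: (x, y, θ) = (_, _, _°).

Candidates: 45 free-cell centres × 16 headings = 720 poses. Raycast each; keep the one whose scan matches to 4 dp.
  (6.5, 5.5, 150°): beam 1 = 1.7321 ≠ 2.5882 ✗
  (7.5, 1.5, 60°): beam 1 = 1.0000 ≠ 2.5882 ✗
  (5.5, 3.5, 285°): beam 1 = 4.6587 ≠ 2.5882 ✗
  (3.5, 6.5, 345°): beam 1 = 4.6587 ≠ 2.5882 ✗
  (7.5, 6.5, 300°): beam 1 = 7.5056 ≠ 2.5882 ✗
  …
  (3.5, 4.5, 165°): r_1=2.5882, r_2=2.8868, r_3=2.5882, r_4=2.8868, r_5=2.5882 — all match ✓
Only this pose fits every beam.

(x, y, θ) = (3.5, 4.5, 165°)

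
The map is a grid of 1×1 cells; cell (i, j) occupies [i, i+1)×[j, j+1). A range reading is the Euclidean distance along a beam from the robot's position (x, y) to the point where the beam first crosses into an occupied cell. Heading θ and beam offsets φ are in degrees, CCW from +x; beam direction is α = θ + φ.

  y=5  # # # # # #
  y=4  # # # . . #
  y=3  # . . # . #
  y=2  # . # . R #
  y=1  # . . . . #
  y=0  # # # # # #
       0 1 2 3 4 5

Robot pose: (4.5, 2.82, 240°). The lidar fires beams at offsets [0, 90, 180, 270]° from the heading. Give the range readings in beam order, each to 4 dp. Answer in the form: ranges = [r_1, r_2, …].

ranges = [2.1016, 0.5774, 1.0000, 0.5774]

beam 1: φ=0°, α=240°
  direction (-0.5000, -0.8660); cell (4,2); t to first gridline: x 1.0000, y 0.9469 (then +2.0000 / +1.1547)
    (4,1) via y @ 0.9469
    (3,1) via x @ 1.0000
    (3,0) via y @ 2.1016  # hit
  → r_1 = 2.1016
beam 2: φ=90°, α=330°
  direction (0.8660, -0.5000); cell (4,2); t to first gridline: x 0.5774, y 1.6400 (then +1.1547 / +2.0000)
    (5,2) via x @ 0.5774  # hit
  → r_2 = 0.5774
beam 3: φ=180°, α=60°
  direction (0.5000, 0.8660); cell (4,2); t to first gridline: x 1.0000, y 0.2078 (then +2.0000 / +1.1547)
    (4,3) via y @ 0.2078
    (5,3) via x @ 1.0000  # hit
  → r_3 = 1.0000
beam 4: φ=270°, α=150°
  direction (-0.8660, 0.5000); cell (4,2); t to first gridline: x 0.5774, y 0.3600 (then +1.1547 / +2.0000)
    (4,3) via y @ 0.3600
    (3,3) via x @ 0.5774  # hit
  → r_4 = 0.5774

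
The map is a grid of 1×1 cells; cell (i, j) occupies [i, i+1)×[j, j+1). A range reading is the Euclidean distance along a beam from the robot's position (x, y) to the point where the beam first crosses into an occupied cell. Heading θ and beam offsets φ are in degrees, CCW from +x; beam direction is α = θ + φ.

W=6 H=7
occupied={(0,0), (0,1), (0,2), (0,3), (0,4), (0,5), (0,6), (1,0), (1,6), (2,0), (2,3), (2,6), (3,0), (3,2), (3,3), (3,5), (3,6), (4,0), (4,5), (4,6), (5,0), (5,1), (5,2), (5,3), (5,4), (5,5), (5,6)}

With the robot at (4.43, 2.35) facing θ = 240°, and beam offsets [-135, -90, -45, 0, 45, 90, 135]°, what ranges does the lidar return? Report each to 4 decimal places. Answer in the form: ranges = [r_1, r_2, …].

beam 1: φ=-135°, α=105°
  dir = (cos 105°, sin 105°) = (-0.2588, 0.9659); from cell (4,2)
  next x-line at t=1.6614, next y-line at t=0.6729; Δt_x=3.8637, Δt_y=1.0353
    y: enter (4,3) at t=0.6729
    x: enter (3,3) at t=1.6614 ← occupied
  → r_1 = 1.6614
beam 2: φ=-90°, α=150°
  dir = (cos 150°, sin 150°) = (-0.8660, 0.5000); from cell (4,2)
  next x-line at t=0.4965, next y-line at t=1.3000; Δt_x=1.1547, Δt_y=2.0000
    x: enter (3,2) at t=0.4965 ← occupied
  → r_2 = 0.4965
beam 3: φ=-45°, α=195°
  dir = (cos 195°, sin 195°) = (-0.9659, -0.2588); from cell (4,2)
  next x-line at t=0.4452, next y-line at t=1.3523; Δt_x=1.0353, Δt_y=3.8637
    x: enter (3,2) at t=0.4452 ← occupied
  → r_3 = 0.4452
beam 4: φ=0°, α=240°
  dir = (cos 240°, sin 240°) = (-0.5000, -0.8660); from cell (4,2)
  next x-line at t=0.8600, next y-line at t=0.4041; Δt_x=2.0000, Δt_y=1.1547
    y: enter (4,1) at t=0.4041
    x: enter (3,1) at t=0.8600
    y: enter (3,0) at t=1.5588 ← occupied
  → r_4 = 1.5588
beam 5: φ=45°, α=285°
  dir = (cos 285°, sin 285°) = (0.2588, -0.9659); from cell (4,2)
  next x-line at t=2.2023, next y-line at t=0.3623; Δt_x=3.8637, Δt_y=1.0353
    y: enter (4,1) at t=0.3623
    y: enter (4,0) at t=1.3976 ← occupied
  → r_5 = 1.3976
beam 6: φ=90°, α=330°
  dir = (cos 330°, sin 330°) = (0.8660, -0.5000); from cell (4,2)
  next x-line at t=0.6582, next y-line at t=0.7000; Δt_x=1.1547, Δt_y=2.0000
    x: enter (5,2) at t=0.6582 ← occupied
  → r_6 = 0.6582
beam 7: φ=135°, α=15°
  dir = (cos 15°, sin 15°) = (0.9659, 0.2588); from cell (4,2)
  next x-line at t=0.5901, next y-line at t=2.5114; Δt_x=1.0353, Δt_y=3.8637
    x: enter (5,2) at t=0.5901 ← occupied
  → r_7 = 0.5901

ranges = [1.6614, 0.4965, 0.4452, 1.5588, 1.3976, 0.6582, 0.5901]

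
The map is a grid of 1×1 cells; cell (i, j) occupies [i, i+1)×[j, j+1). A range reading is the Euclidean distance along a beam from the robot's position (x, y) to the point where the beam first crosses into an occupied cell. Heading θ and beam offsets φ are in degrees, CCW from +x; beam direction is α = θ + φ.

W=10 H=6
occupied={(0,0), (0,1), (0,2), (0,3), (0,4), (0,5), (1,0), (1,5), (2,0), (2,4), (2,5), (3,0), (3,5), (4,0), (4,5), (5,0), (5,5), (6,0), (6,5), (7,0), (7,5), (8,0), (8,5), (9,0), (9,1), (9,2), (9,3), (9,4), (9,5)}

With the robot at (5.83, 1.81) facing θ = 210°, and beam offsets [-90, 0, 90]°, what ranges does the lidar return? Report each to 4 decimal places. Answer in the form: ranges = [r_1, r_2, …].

beam 1: φ=-90°, α=120°
  d=(-0.5000,0.8660)  start (5,1)  tX=1.6600 tY=0.2194  stride 1/|dx|=2.0000 1/|dy|=1.1547
    cross y-line → (5,2), t=0.2194
    cross y-line → (5,3), t=1.3741
    cross x-line → (4,3), t=1.6600
    cross y-line → (4,4), t=2.5288
    cross x-line → (3,4), t=3.6600
    cross y-line → (3,5), t=3.6835 (wall)
  → r_1 = 3.6835
beam 2: φ=0°, α=210°
  d=(-0.8660,-0.5000)  start (5,1)  tX=0.9584 tY=1.6200  stride 1/|dx|=1.1547 1/|dy|=2.0000
    cross x-line → (4,1), t=0.9584
    cross y-line → (4,0), t=1.6200 (wall)
  → r_2 = 1.6200
beam 3: φ=90°, α=300°
  d=(0.5000,-0.8660)  start (5,1)  tX=0.3400 tY=0.9353  stride 1/|dx|=2.0000 1/|dy|=1.1547
    cross x-line → (6,1), t=0.3400
    cross y-line → (6,0), t=0.9353 (wall)
  → r_3 = 0.9353

ranges = [3.6835, 1.6200, 0.9353]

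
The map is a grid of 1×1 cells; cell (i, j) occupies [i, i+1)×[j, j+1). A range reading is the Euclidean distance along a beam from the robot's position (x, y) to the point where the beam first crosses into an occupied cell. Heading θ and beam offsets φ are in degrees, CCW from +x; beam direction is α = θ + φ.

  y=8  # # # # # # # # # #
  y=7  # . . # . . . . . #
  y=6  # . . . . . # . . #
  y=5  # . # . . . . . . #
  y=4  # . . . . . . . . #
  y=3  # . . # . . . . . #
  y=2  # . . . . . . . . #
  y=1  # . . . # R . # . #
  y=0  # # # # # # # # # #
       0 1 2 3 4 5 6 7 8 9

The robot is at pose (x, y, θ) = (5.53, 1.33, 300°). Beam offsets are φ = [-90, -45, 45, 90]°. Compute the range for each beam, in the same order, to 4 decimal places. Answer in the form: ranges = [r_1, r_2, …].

ranges = [0.6120, 0.3416, 1.2750, 4.0068]

beam 1: φ=-90°, α=210°
  d=(-0.8660,-0.5000)  start (5,1)  tX=0.6120 tY=0.6600  stride 1/|dx|=1.1547 1/|dy|=2.0000
    cross x-line → (4,1), t=0.6120 (wall)
  → r_1 = 0.6120
beam 2: φ=-45°, α=255°
  d=(-0.2588,-0.9659)  start (5,1)  tX=2.0478 tY=0.3416  stride 1/|dx|=3.8637 1/|dy|=1.0353
    cross y-line → (5,0), t=0.3416 (wall)
  → r_2 = 0.3416
beam 3: φ=45°, α=345°
  d=(0.9659,-0.2588)  start (5,1)  tX=0.4866 tY=1.2750  stride 1/|dx|=1.0353 1/|dy|=3.8637
    cross x-line → (6,1), t=0.4866
    cross y-line → (6,0), t=1.2750 (wall)
  → r_3 = 1.2750
beam 4: φ=90°, α=30°
  d=(0.8660,0.5000)  start (5,1)  tX=0.5427 tY=1.3400  stride 1/|dx|=1.1547 1/|dy|=2.0000
    cross x-line → (6,1), t=0.5427
    cross y-line → (6,2), t=1.3400
    cross x-line → (7,2), t=1.6974
    cross x-line → (8,2), t=2.8521
    cross y-line → (8,3), t=3.3400
    cross x-line → (9,3), t=4.0068 (wall)
  → r_4 = 4.0068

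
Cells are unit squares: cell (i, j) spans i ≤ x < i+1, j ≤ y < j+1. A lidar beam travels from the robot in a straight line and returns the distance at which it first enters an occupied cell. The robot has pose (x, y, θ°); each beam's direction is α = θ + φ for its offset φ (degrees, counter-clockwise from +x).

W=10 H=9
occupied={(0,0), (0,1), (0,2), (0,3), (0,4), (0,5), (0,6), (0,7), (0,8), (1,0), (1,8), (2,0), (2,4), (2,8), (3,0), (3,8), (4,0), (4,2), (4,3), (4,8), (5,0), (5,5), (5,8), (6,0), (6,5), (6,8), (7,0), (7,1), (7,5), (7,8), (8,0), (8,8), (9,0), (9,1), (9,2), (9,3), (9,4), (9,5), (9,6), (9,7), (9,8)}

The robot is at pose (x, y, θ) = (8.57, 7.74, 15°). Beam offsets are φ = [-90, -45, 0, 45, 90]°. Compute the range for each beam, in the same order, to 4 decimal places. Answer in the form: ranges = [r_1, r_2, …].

beam 1: φ=-90°, α=285°
  dir = (cos 285°, sin 285°) = (0.2588, -0.9659); from cell (8,7)
  next x-line at t=1.6614, next y-line at t=0.7661; Δt_x=3.8637, Δt_y=1.0353
    y: enter (8,6) at t=0.7661
    x: enter (9,6) at t=1.6614 ← occupied
  → r_1 = 1.6614
beam 2: φ=-45°, α=330°
  dir = (cos 330°, sin 330°) = (0.8660, -0.5000); from cell (8,7)
  next x-line at t=0.4965, next y-line at t=1.4800; Δt_x=1.1547, Δt_y=2.0000
    x: enter (9,7) at t=0.4965 ← occupied
  → r_2 = 0.4965
beam 3: φ=0°, α=15°
  dir = (cos 15°, sin 15°) = (0.9659, 0.2588); from cell (8,7)
  next x-line at t=0.4452, next y-line at t=1.0046; Δt_x=1.0353, Δt_y=3.8637
    x: enter (9,7) at t=0.4452 ← occupied
  → r_3 = 0.4452
beam 4: φ=45°, α=60°
  dir = (cos 60°, sin 60°) = (0.5000, 0.8660); from cell (8,7)
  next x-line at t=0.8600, next y-line at t=0.3002; Δt_x=2.0000, Δt_y=1.1547
    y: enter (8,8) at t=0.3002 ← occupied
  → r_4 = 0.3002
beam 5: φ=90°, α=105°
  dir = (cos 105°, sin 105°) = (-0.2588, 0.9659); from cell (8,7)
  next x-line at t=2.2023, next y-line at t=0.2692; Δt_x=3.8637, Δt_y=1.0353
    y: enter (8,8) at t=0.2692 ← occupied
  → r_5 = 0.2692

ranges = [1.6614, 0.4965, 0.4452, 0.3002, 0.2692]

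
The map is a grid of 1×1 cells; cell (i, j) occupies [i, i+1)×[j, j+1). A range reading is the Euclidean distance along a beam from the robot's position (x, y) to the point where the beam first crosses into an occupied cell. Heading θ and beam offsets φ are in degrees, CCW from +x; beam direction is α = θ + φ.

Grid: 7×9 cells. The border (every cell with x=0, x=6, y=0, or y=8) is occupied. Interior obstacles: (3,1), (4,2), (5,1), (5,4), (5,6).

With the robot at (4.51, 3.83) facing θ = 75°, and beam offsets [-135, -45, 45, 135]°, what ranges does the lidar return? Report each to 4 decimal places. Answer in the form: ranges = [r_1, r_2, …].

ranges = [0.9584, 0.5658, 4.8151, 4.0530]

beam 1: φ=-135°, α=300°
  cosα=0.5000 sinα=-0.8660 | (4,3) | tMaxX 0.9800 tMaxY 0.9584 | tΔX 2.0000 tΔY 1.1547
    t=0.9584 [y] (4,2) — stop
  → r_1 = 0.9584
beam 2: φ=-45°, α=30°
  cosα=0.8660 sinα=0.5000 | (4,3) | tMaxX 0.5658 tMaxY 0.3400 | tΔX 1.1547 tΔY 2.0000
    t=0.3400 [y] (4,4)
    t=0.5658 [x] (5,4) — stop
  → r_2 = 0.5658
beam 3: φ=45°, α=120°
  cosα=-0.5000 sinα=0.8660 | (4,3) | tMaxX 1.0200 tMaxY 0.1963 | tΔX 2.0000 tΔY 1.1547
    t=0.1963 [y] (4,4)
    t=1.0200 [x] (3,4)
    t=1.3510 [y] (3,5)
    t=2.5057 [y] (3,6)
    t=3.0200 [x] (2,6)
    t=3.6604 [y] (2,7)
    t=4.8151 [y] (2,8) — stop
  → r_3 = 4.8151
beam 4: φ=135°, α=210°
  cosα=-0.8660 sinα=-0.5000 | (4,3) | tMaxX 0.5889 tMaxY 1.6600 | tΔX 1.1547 tΔY 2.0000
    t=0.5889 [x] (3,3)
    t=1.6600 [y] (3,2)
    t=1.7436 [x] (2,2)
    t=2.8983 [x] (1,2)
    t=3.6600 [y] (1,1)
    t=4.0530 [x] (0,1) — stop
  → r_4 = 4.0530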